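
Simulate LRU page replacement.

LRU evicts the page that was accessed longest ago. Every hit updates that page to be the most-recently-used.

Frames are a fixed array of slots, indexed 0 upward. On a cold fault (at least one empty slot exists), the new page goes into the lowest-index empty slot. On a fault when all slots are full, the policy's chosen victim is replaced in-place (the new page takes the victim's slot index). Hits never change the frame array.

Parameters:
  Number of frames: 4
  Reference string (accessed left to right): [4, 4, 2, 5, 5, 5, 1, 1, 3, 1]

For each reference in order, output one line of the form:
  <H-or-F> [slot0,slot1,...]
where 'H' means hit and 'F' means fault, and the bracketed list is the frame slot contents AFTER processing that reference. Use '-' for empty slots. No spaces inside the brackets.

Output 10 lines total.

F [4,-,-,-]
H [4,-,-,-]
F [4,2,-,-]
F [4,2,5,-]
H [4,2,5,-]
H [4,2,5,-]
F [4,2,5,1]
H [4,2,5,1]
F [3,2,5,1]
H [3,2,5,1]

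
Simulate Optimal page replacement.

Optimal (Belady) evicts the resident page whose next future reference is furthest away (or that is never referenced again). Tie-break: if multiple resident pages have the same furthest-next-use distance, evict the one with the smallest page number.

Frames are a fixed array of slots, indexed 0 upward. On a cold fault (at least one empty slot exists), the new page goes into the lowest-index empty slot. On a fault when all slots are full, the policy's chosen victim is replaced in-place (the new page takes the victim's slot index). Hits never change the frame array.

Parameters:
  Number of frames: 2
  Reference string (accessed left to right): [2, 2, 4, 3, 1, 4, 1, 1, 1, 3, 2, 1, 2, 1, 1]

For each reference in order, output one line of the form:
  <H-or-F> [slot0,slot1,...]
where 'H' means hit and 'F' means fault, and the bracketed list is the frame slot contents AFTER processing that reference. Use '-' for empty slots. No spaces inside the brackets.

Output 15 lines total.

F [2,-]
H [2,-]
F [2,4]
F [3,4]
F [1,4]
H [1,4]
H [1,4]
H [1,4]
H [1,4]
F [1,3]
F [1,2]
H [1,2]
H [1,2]
H [1,2]
H [1,2]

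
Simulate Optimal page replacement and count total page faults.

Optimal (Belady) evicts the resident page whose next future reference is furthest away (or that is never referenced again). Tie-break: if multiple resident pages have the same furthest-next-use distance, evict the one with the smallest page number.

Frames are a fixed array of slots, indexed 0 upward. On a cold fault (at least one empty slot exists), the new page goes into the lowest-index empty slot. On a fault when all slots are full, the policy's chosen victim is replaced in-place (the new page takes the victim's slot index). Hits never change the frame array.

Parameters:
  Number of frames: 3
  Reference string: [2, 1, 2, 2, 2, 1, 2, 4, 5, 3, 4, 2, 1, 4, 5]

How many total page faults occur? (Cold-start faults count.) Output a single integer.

Answer: 7

Derivation:
Step 0: ref 2 → FAULT, frames=[2,-,-]
Step 1: ref 1 → FAULT, frames=[2,1,-]
Step 2: ref 2 → HIT, frames=[2,1,-]
Step 3: ref 2 → HIT, frames=[2,1,-]
Step 4: ref 2 → HIT, frames=[2,1,-]
Step 5: ref 1 → HIT, frames=[2,1,-]
Step 6: ref 2 → HIT, frames=[2,1,-]
Step 7: ref 4 → FAULT, frames=[2,1,4]
Step 8: ref 5 → FAULT (evict 1), frames=[2,5,4]
Step 9: ref 3 → FAULT (evict 5), frames=[2,3,4]
Step 10: ref 4 → HIT, frames=[2,3,4]
Step 11: ref 2 → HIT, frames=[2,3,4]
Step 12: ref 1 → FAULT (evict 2), frames=[1,3,4]
Step 13: ref 4 → HIT, frames=[1,3,4]
Step 14: ref 5 → FAULT (evict 1), frames=[5,3,4]
Total faults: 7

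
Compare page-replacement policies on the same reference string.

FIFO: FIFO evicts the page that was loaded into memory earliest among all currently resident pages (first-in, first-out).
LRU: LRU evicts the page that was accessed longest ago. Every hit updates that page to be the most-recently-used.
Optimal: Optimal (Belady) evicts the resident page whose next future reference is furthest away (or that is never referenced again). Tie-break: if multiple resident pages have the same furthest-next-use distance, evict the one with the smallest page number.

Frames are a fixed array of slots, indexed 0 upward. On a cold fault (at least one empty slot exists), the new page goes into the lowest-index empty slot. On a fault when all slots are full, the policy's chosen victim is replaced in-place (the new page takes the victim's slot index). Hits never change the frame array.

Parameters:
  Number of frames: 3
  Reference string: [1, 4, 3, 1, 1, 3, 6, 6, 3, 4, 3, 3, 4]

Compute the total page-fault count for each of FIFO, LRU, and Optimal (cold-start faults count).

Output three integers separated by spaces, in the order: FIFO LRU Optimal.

--- FIFO ---
  step 0: ref 1 -> FAULT, frames=[1,-,-] (faults so far: 1)
  step 1: ref 4 -> FAULT, frames=[1,4,-] (faults so far: 2)
  step 2: ref 3 -> FAULT, frames=[1,4,3] (faults so far: 3)
  step 3: ref 1 -> HIT, frames=[1,4,3] (faults so far: 3)
  step 4: ref 1 -> HIT, frames=[1,4,3] (faults so far: 3)
  step 5: ref 3 -> HIT, frames=[1,4,3] (faults so far: 3)
  step 6: ref 6 -> FAULT, evict 1, frames=[6,4,3] (faults so far: 4)
  step 7: ref 6 -> HIT, frames=[6,4,3] (faults so far: 4)
  step 8: ref 3 -> HIT, frames=[6,4,3] (faults so far: 4)
  step 9: ref 4 -> HIT, frames=[6,4,3] (faults so far: 4)
  step 10: ref 3 -> HIT, frames=[6,4,3] (faults so far: 4)
  step 11: ref 3 -> HIT, frames=[6,4,3] (faults so far: 4)
  step 12: ref 4 -> HIT, frames=[6,4,3] (faults so far: 4)
  FIFO total faults: 4
--- LRU ---
  step 0: ref 1 -> FAULT, frames=[1,-,-] (faults so far: 1)
  step 1: ref 4 -> FAULT, frames=[1,4,-] (faults so far: 2)
  step 2: ref 3 -> FAULT, frames=[1,4,3] (faults so far: 3)
  step 3: ref 1 -> HIT, frames=[1,4,3] (faults so far: 3)
  step 4: ref 1 -> HIT, frames=[1,4,3] (faults so far: 3)
  step 5: ref 3 -> HIT, frames=[1,4,3] (faults so far: 3)
  step 6: ref 6 -> FAULT, evict 4, frames=[1,6,3] (faults so far: 4)
  step 7: ref 6 -> HIT, frames=[1,6,3] (faults so far: 4)
  step 8: ref 3 -> HIT, frames=[1,6,3] (faults so far: 4)
  step 9: ref 4 -> FAULT, evict 1, frames=[4,6,3] (faults so far: 5)
  step 10: ref 3 -> HIT, frames=[4,6,3] (faults so far: 5)
  step 11: ref 3 -> HIT, frames=[4,6,3] (faults so far: 5)
  step 12: ref 4 -> HIT, frames=[4,6,3] (faults so far: 5)
  LRU total faults: 5
--- Optimal ---
  step 0: ref 1 -> FAULT, frames=[1,-,-] (faults so far: 1)
  step 1: ref 4 -> FAULT, frames=[1,4,-] (faults so far: 2)
  step 2: ref 3 -> FAULT, frames=[1,4,3] (faults so far: 3)
  step 3: ref 1 -> HIT, frames=[1,4,3] (faults so far: 3)
  step 4: ref 1 -> HIT, frames=[1,4,3] (faults so far: 3)
  step 5: ref 3 -> HIT, frames=[1,4,3] (faults so far: 3)
  step 6: ref 6 -> FAULT, evict 1, frames=[6,4,3] (faults so far: 4)
  step 7: ref 6 -> HIT, frames=[6,4,3] (faults so far: 4)
  step 8: ref 3 -> HIT, frames=[6,4,3] (faults so far: 4)
  step 9: ref 4 -> HIT, frames=[6,4,3] (faults so far: 4)
  step 10: ref 3 -> HIT, frames=[6,4,3] (faults so far: 4)
  step 11: ref 3 -> HIT, frames=[6,4,3] (faults so far: 4)
  step 12: ref 4 -> HIT, frames=[6,4,3] (faults so far: 4)
  Optimal total faults: 4

Answer: 4 5 4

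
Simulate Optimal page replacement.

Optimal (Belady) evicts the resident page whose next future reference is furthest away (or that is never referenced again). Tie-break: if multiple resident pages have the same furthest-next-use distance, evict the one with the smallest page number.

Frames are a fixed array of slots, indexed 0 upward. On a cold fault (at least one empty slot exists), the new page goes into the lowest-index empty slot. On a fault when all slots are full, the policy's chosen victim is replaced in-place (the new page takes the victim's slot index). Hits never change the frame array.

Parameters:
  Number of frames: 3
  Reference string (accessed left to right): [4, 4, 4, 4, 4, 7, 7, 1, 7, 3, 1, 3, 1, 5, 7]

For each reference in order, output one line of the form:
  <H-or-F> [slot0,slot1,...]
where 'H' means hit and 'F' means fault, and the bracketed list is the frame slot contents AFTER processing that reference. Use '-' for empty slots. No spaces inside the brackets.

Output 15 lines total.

F [4,-,-]
H [4,-,-]
H [4,-,-]
H [4,-,-]
H [4,-,-]
F [4,7,-]
H [4,7,-]
F [4,7,1]
H [4,7,1]
F [3,7,1]
H [3,7,1]
H [3,7,1]
H [3,7,1]
F [3,7,5]
H [3,7,5]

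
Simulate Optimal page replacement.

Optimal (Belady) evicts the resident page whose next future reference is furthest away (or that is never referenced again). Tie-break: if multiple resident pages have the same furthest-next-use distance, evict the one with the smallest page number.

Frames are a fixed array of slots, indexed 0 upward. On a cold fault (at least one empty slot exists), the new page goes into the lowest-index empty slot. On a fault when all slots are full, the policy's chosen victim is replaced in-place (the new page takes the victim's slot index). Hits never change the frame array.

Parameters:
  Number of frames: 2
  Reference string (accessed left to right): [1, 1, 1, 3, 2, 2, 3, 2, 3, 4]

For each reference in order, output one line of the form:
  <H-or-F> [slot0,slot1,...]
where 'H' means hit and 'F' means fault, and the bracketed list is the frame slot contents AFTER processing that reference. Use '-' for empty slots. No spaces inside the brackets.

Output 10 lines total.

F [1,-]
H [1,-]
H [1,-]
F [1,3]
F [2,3]
H [2,3]
H [2,3]
H [2,3]
H [2,3]
F [4,3]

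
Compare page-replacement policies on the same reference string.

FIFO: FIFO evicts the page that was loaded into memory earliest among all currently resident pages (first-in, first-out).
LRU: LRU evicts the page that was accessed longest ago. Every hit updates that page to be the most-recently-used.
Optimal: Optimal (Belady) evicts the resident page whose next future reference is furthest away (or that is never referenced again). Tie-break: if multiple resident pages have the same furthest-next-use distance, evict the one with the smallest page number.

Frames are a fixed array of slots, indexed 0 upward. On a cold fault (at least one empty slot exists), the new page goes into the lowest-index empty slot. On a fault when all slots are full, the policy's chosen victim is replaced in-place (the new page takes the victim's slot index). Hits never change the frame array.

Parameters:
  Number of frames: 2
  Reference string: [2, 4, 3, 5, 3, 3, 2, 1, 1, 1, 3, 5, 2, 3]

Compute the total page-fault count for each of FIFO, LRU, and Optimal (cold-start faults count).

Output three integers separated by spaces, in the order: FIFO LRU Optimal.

Answer: 10 10 8

Derivation:
--- FIFO ---
  step 0: ref 2 -> FAULT, frames=[2,-] (faults so far: 1)
  step 1: ref 4 -> FAULT, frames=[2,4] (faults so far: 2)
  step 2: ref 3 -> FAULT, evict 2, frames=[3,4] (faults so far: 3)
  step 3: ref 5 -> FAULT, evict 4, frames=[3,5] (faults so far: 4)
  step 4: ref 3 -> HIT, frames=[3,5] (faults so far: 4)
  step 5: ref 3 -> HIT, frames=[3,5] (faults so far: 4)
  step 6: ref 2 -> FAULT, evict 3, frames=[2,5] (faults so far: 5)
  step 7: ref 1 -> FAULT, evict 5, frames=[2,1] (faults so far: 6)
  step 8: ref 1 -> HIT, frames=[2,1] (faults so far: 6)
  step 9: ref 1 -> HIT, frames=[2,1] (faults so far: 6)
  step 10: ref 3 -> FAULT, evict 2, frames=[3,1] (faults so far: 7)
  step 11: ref 5 -> FAULT, evict 1, frames=[3,5] (faults so far: 8)
  step 12: ref 2 -> FAULT, evict 3, frames=[2,5] (faults so far: 9)
  step 13: ref 3 -> FAULT, evict 5, frames=[2,3] (faults so far: 10)
  FIFO total faults: 10
--- LRU ---
  step 0: ref 2 -> FAULT, frames=[2,-] (faults so far: 1)
  step 1: ref 4 -> FAULT, frames=[2,4] (faults so far: 2)
  step 2: ref 3 -> FAULT, evict 2, frames=[3,4] (faults so far: 3)
  step 3: ref 5 -> FAULT, evict 4, frames=[3,5] (faults so far: 4)
  step 4: ref 3 -> HIT, frames=[3,5] (faults so far: 4)
  step 5: ref 3 -> HIT, frames=[3,5] (faults so far: 4)
  step 6: ref 2 -> FAULT, evict 5, frames=[3,2] (faults so far: 5)
  step 7: ref 1 -> FAULT, evict 3, frames=[1,2] (faults so far: 6)
  step 8: ref 1 -> HIT, frames=[1,2] (faults so far: 6)
  step 9: ref 1 -> HIT, frames=[1,2] (faults so far: 6)
  step 10: ref 3 -> FAULT, evict 2, frames=[1,3] (faults so far: 7)
  step 11: ref 5 -> FAULT, evict 1, frames=[5,3] (faults so far: 8)
  step 12: ref 2 -> FAULT, evict 3, frames=[5,2] (faults so far: 9)
  step 13: ref 3 -> FAULT, evict 5, frames=[3,2] (faults so far: 10)
  LRU total faults: 10
--- Optimal ---
  step 0: ref 2 -> FAULT, frames=[2,-] (faults so far: 1)
  step 1: ref 4 -> FAULT, frames=[2,4] (faults so far: 2)
  step 2: ref 3 -> FAULT, evict 4, frames=[2,3] (faults so far: 3)
  step 3: ref 5 -> FAULT, evict 2, frames=[5,3] (faults so far: 4)
  step 4: ref 3 -> HIT, frames=[5,3] (faults so far: 4)
  step 5: ref 3 -> HIT, frames=[5,3] (faults so far: 4)
  step 6: ref 2 -> FAULT, evict 5, frames=[2,3] (faults so far: 5)
  step 7: ref 1 -> FAULT, evict 2, frames=[1,3] (faults so far: 6)
  step 8: ref 1 -> HIT, frames=[1,3] (faults so far: 6)
  step 9: ref 1 -> HIT, frames=[1,3] (faults so far: 6)
  step 10: ref 3 -> HIT, frames=[1,3] (faults so far: 6)
  step 11: ref 5 -> FAULT, evict 1, frames=[5,3] (faults so far: 7)
  step 12: ref 2 -> FAULT, evict 5, frames=[2,3] (faults so far: 8)
  step 13: ref 3 -> HIT, frames=[2,3] (faults so far: 8)
  Optimal total faults: 8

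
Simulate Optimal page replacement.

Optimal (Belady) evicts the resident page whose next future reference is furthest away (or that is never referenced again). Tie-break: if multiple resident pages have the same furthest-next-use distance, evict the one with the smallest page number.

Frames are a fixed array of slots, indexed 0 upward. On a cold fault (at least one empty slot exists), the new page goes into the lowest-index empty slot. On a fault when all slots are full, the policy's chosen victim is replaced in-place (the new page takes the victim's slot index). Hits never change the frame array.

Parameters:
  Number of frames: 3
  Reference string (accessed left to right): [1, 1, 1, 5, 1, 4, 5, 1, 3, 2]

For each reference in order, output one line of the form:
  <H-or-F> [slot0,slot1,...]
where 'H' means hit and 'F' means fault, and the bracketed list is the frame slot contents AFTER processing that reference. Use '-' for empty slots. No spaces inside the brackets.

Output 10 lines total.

F [1,-,-]
H [1,-,-]
H [1,-,-]
F [1,5,-]
H [1,5,-]
F [1,5,4]
H [1,5,4]
H [1,5,4]
F [3,5,4]
F [2,5,4]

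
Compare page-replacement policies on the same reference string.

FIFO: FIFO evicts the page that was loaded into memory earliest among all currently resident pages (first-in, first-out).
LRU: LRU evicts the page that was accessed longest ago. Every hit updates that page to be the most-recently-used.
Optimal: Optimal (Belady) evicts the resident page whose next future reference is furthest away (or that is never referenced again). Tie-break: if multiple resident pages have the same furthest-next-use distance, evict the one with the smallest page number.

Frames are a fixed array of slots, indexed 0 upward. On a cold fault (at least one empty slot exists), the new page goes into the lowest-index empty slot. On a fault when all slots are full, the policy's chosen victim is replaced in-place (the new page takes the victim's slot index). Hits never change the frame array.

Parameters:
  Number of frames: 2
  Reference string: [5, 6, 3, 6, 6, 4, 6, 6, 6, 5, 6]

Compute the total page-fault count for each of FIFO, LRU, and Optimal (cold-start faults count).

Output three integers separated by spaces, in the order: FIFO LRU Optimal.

Answer: 6 5 5

Derivation:
--- FIFO ---
  step 0: ref 5 -> FAULT, frames=[5,-] (faults so far: 1)
  step 1: ref 6 -> FAULT, frames=[5,6] (faults so far: 2)
  step 2: ref 3 -> FAULT, evict 5, frames=[3,6] (faults so far: 3)
  step 3: ref 6 -> HIT, frames=[3,6] (faults so far: 3)
  step 4: ref 6 -> HIT, frames=[3,6] (faults so far: 3)
  step 5: ref 4 -> FAULT, evict 6, frames=[3,4] (faults so far: 4)
  step 6: ref 6 -> FAULT, evict 3, frames=[6,4] (faults so far: 5)
  step 7: ref 6 -> HIT, frames=[6,4] (faults so far: 5)
  step 8: ref 6 -> HIT, frames=[6,4] (faults so far: 5)
  step 9: ref 5 -> FAULT, evict 4, frames=[6,5] (faults so far: 6)
  step 10: ref 6 -> HIT, frames=[6,5] (faults so far: 6)
  FIFO total faults: 6
--- LRU ---
  step 0: ref 5 -> FAULT, frames=[5,-] (faults so far: 1)
  step 1: ref 6 -> FAULT, frames=[5,6] (faults so far: 2)
  step 2: ref 3 -> FAULT, evict 5, frames=[3,6] (faults so far: 3)
  step 3: ref 6 -> HIT, frames=[3,6] (faults so far: 3)
  step 4: ref 6 -> HIT, frames=[3,6] (faults so far: 3)
  step 5: ref 4 -> FAULT, evict 3, frames=[4,6] (faults so far: 4)
  step 6: ref 6 -> HIT, frames=[4,6] (faults so far: 4)
  step 7: ref 6 -> HIT, frames=[4,6] (faults so far: 4)
  step 8: ref 6 -> HIT, frames=[4,6] (faults so far: 4)
  step 9: ref 5 -> FAULT, evict 4, frames=[5,6] (faults so far: 5)
  step 10: ref 6 -> HIT, frames=[5,6] (faults so far: 5)
  LRU total faults: 5
--- Optimal ---
  step 0: ref 5 -> FAULT, frames=[5,-] (faults so far: 1)
  step 1: ref 6 -> FAULT, frames=[5,6] (faults so far: 2)
  step 2: ref 3 -> FAULT, evict 5, frames=[3,6] (faults so far: 3)
  step 3: ref 6 -> HIT, frames=[3,6] (faults so far: 3)
  step 4: ref 6 -> HIT, frames=[3,6] (faults so far: 3)
  step 5: ref 4 -> FAULT, evict 3, frames=[4,6] (faults so far: 4)
  step 6: ref 6 -> HIT, frames=[4,6] (faults so far: 4)
  step 7: ref 6 -> HIT, frames=[4,6] (faults so far: 4)
  step 8: ref 6 -> HIT, frames=[4,6] (faults so far: 4)
  step 9: ref 5 -> FAULT, evict 4, frames=[5,6] (faults so far: 5)
  step 10: ref 6 -> HIT, frames=[5,6] (faults so far: 5)
  Optimal total faults: 5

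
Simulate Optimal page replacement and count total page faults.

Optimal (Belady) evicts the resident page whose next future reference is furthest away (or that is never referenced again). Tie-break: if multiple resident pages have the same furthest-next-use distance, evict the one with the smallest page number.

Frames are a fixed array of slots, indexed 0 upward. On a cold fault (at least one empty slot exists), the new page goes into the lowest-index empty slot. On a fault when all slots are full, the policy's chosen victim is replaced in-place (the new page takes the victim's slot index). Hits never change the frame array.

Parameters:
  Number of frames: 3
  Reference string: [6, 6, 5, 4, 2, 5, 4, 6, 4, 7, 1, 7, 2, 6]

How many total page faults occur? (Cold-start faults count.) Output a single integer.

Step 0: ref 6 → FAULT, frames=[6,-,-]
Step 1: ref 6 → HIT, frames=[6,-,-]
Step 2: ref 5 → FAULT, frames=[6,5,-]
Step 3: ref 4 → FAULT, frames=[6,5,4]
Step 4: ref 2 → FAULT (evict 6), frames=[2,5,4]
Step 5: ref 5 → HIT, frames=[2,5,4]
Step 6: ref 4 → HIT, frames=[2,5,4]
Step 7: ref 6 → FAULT (evict 5), frames=[2,6,4]
Step 8: ref 4 → HIT, frames=[2,6,4]
Step 9: ref 7 → FAULT (evict 4), frames=[2,6,7]
Step 10: ref 1 → FAULT (evict 6), frames=[2,1,7]
Step 11: ref 7 → HIT, frames=[2,1,7]
Step 12: ref 2 → HIT, frames=[2,1,7]
Step 13: ref 6 → FAULT (evict 1), frames=[2,6,7]
Total faults: 8

Answer: 8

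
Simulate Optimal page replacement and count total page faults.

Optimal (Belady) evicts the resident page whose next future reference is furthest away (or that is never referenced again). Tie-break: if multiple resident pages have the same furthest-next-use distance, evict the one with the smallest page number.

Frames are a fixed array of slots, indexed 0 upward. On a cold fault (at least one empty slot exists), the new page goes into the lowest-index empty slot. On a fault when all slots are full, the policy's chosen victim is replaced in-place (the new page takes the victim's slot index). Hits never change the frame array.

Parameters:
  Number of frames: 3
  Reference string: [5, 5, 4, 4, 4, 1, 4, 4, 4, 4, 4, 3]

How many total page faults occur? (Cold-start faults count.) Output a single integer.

Step 0: ref 5 → FAULT, frames=[5,-,-]
Step 1: ref 5 → HIT, frames=[5,-,-]
Step 2: ref 4 → FAULT, frames=[5,4,-]
Step 3: ref 4 → HIT, frames=[5,4,-]
Step 4: ref 4 → HIT, frames=[5,4,-]
Step 5: ref 1 → FAULT, frames=[5,4,1]
Step 6: ref 4 → HIT, frames=[5,4,1]
Step 7: ref 4 → HIT, frames=[5,4,1]
Step 8: ref 4 → HIT, frames=[5,4,1]
Step 9: ref 4 → HIT, frames=[5,4,1]
Step 10: ref 4 → HIT, frames=[5,4,1]
Step 11: ref 3 → FAULT (evict 1), frames=[5,4,3]
Total faults: 4

Answer: 4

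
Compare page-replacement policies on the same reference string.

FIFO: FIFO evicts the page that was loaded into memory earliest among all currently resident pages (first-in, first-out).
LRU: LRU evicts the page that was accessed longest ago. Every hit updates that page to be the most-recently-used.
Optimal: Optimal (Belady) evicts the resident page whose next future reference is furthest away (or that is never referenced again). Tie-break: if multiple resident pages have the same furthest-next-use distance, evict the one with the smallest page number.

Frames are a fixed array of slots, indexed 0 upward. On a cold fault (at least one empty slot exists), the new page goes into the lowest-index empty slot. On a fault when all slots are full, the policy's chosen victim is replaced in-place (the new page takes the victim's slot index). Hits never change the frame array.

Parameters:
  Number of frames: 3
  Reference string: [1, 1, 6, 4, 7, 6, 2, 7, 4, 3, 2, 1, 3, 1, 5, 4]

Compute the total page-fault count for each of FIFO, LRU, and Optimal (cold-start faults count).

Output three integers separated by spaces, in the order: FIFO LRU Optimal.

Answer: 9 11 8

Derivation:
--- FIFO ---
  step 0: ref 1 -> FAULT, frames=[1,-,-] (faults so far: 1)
  step 1: ref 1 -> HIT, frames=[1,-,-] (faults so far: 1)
  step 2: ref 6 -> FAULT, frames=[1,6,-] (faults so far: 2)
  step 3: ref 4 -> FAULT, frames=[1,6,4] (faults so far: 3)
  step 4: ref 7 -> FAULT, evict 1, frames=[7,6,4] (faults so far: 4)
  step 5: ref 6 -> HIT, frames=[7,6,4] (faults so far: 4)
  step 6: ref 2 -> FAULT, evict 6, frames=[7,2,4] (faults so far: 5)
  step 7: ref 7 -> HIT, frames=[7,2,4] (faults so far: 5)
  step 8: ref 4 -> HIT, frames=[7,2,4] (faults so far: 5)
  step 9: ref 3 -> FAULT, evict 4, frames=[7,2,3] (faults so far: 6)
  step 10: ref 2 -> HIT, frames=[7,2,3] (faults so far: 6)
  step 11: ref 1 -> FAULT, evict 7, frames=[1,2,3] (faults so far: 7)
  step 12: ref 3 -> HIT, frames=[1,2,3] (faults so far: 7)
  step 13: ref 1 -> HIT, frames=[1,2,3] (faults so far: 7)
  step 14: ref 5 -> FAULT, evict 2, frames=[1,5,3] (faults so far: 8)
  step 15: ref 4 -> FAULT, evict 3, frames=[1,5,4] (faults so far: 9)
  FIFO total faults: 9
--- LRU ---
  step 0: ref 1 -> FAULT, frames=[1,-,-] (faults so far: 1)
  step 1: ref 1 -> HIT, frames=[1,-,-] (faults so far: 1)
  step 2: ref 6 -> FAULT, frames=[1,6,-] (faults so far: 2)
  step 3: ref 4 -> FAULT, frames=[1,6,4] (faults so far: 3)
  step 4: ref 7 -> FAULT, evict 1, frames=[7,6,4] (faults so far: 4)
  step 5: ref 6 -> HIT, frames=[7,6,4] (faults so far: 4)
  step 6: ref 2 -> FAULT, evict 4, frames=[7,6,2] (faults so far: 5)
  step 7: ref 7 -> HIT, frames=[7,6,2] (faults so far: 5)
  step 8: ref 4 -> FAULT, evict 6, frames=[7,4,2] (faults so far: 6)
  step 9: ref 3 -> FAULT, evict 2, frames=[7,4,3] (faults so far: 7)
  step 10: ref 2 -> FAULT, evict 7, frames=[2,4,3] (faults so far: 8)
  step 11: ref 1 -> FAULT, evict 4, frames=[2,1,3] (faults so far: 9)
  step 12: ref 3 -> HIT, frames=[2,1,3] (faults so far: 9)
  step 13: ref 1 -> HIT, frames=[2,1,3] (faults so far: 9)
  step 14: ref 5 -> FAULT, evict 2, frames=[5,1,3] (faults so far: 10)
  step 15: ref 4 -> FAULT, evict 3, frames=[5,1,4] (faults so far: 11)
  LRU total faults: 11
--- Optimal ---
  step 0: ref 1 -> FAULT, frames=[1,-,-] (faults so far: 1)
  step 1: ref 1 -> HIT, frames=[1,-,-] (faults so far: 1)
  step 2: ref 6 -> FAULT, frames=[1,6,-] (faults so far: 2)
  step 3: ref 4 -> FAULT, frames=[1,6,4] (faults so far: 3)
  step 4: ref 7 -> FAULT, evict 1, frames=[7,6,4] (faults so far: 4)
  step 5: ref 6 -> HIT, frames=[7,6,4] (faults so far: 4)
  step 6: ref 2 -> FAULT, evict 6, frames=[7,2,4] (faults so far: 5)
  step 7: ref 7 -> HIT, frames=[7,2,4] (faults so far: 5)
  step 8: ref 4 -> HIT, frames=[7,2,4] (faults so far: 5)
  step 9: ref 3 -> FAULT, evict 7, frames=[3,2,4] (faults so far: 6)
  step 10: ref 2 -> HIT, frames=[3,2,4] (faults so far: 6)
  step 11: ref 1 -> FAULT, evict 2, frames=[3,1,4] (faults so far: 7)
  step 12: ref 3 -> HIT, frames=[3,1,4] (faults so far: 7)
  step 13: ref 1 -> HIT, frames=[3,1,4] (faults so far: 7)
  step 14: ref 5 -> FAULT, evict 1, frames=[3,5,4] (faults so far: 8)
  step 15: ref 4 -> HIT, frames=[3,5,4] (faults so far: 8)
  Optimal total faults: 8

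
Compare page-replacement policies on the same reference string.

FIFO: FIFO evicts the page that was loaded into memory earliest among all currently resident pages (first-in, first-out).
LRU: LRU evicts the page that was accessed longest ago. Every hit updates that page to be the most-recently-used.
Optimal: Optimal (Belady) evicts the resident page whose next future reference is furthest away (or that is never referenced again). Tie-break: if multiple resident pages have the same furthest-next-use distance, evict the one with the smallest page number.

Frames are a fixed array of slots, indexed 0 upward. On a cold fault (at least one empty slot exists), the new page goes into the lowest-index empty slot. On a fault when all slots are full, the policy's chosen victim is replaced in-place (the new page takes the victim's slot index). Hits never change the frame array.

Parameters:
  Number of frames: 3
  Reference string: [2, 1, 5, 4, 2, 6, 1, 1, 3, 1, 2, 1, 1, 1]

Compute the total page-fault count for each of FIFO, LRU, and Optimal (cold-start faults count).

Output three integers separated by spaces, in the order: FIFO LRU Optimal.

Answer: 9 9 6

Derivation:
--- FIFO ---
  step 0: ref 2 -> FAULT, frames=[2,-,-] (faults so far: 1)
  step 1: ref 1 -> FAULT, frames=[2,1,-] (faults so far: 2)
  step 2: ref 5 -> FAULT, frames=[2,1,5] (faults so far: 3)
  step 3: ref 4 -> FAULT, evict 2, frames=[4,1,5] (faults so far: 4)
  step 4: ref 2 -> FAULT, evict 1, frames=[4,2,5] (faults so far: 5)
  step 5: ref 6 -> FAULT, evict 5, frames=[4,2,6] (faults so far: 6)
  step 6: ref 1 -> FAULT, evict 4, frames=[1,2,6] (faults so far: 7)
  step 7: ref 1 -> HIT, frames=[1,2,6] (faults so far: 7)
  step 8: ref 3 -> FAULT, evict 2, frames=[1,3,6] (faults so far: 8)
  step 9: ref 1 -> HIT, frames=[1,3,6] (faults so far: 8)
  step 10: ref 2 -> FAULT, evict 6, frames=[1,3,2] (faults so far: 9)
  step 11: ref 1 -> HIT, frames=[1,3,2] (faults so far: 9)
  step 12: ref 1 -> HIT, frames=[1,3,2] (faults so far: 9)
  step 13: ref 1 -> HIT, frames=[1,3,2] (faults so far: 9)
  FIFO total faults: 9
--- LRU ---
  step 0: ref 2 -> FAULT, frames=[2,-,-] (faults so far: 1)
  step 1: ref 1 -> FAULT, frames=[2,1,-] (faults so far: 2)
  step 2: ref 5 -> FAULT, frames=[2,1,5] (faults so far: 3)
  step 3: ref 4 -> FAULT, evict 2, frames=[4,1,5] (faults so far: 4)
  step 4: ref 2 -> FAULT, evict 1, frames=[4,2,5] (faults so far: 5)
  step 5: ref 6 -> FAULT, evict 5, frames=[4,2,6] (faults so far: 6)
  step 6: ref 1 -> FAULT, evict 4, frames=[1,2,6] (faults so far: 7)
  step 7: ref 1 -> HIT, frames=[1,2,6] (faults so far: 7)
  step 8: ref 3 -> FAULT, evict 2, frames=[1,3,6] (faults so far: 8)
  step 9: ref 1 -> HIT, frames=[1,3,6] (faults so far: 8)
  step 10: ref 2 -> FAULT, evict 6, frames=[1,3,2] (faults so far: 9)
  step 11: ref 1 -> HIT, frames=[1,3,2] (faults so far: 9)
  step 12: ref 1 -> HIT, frames=[1,3,2] (faults so far: 9)
  step 13: ref 1 -> HIT, frames=[1,3,2] (faults so far: 9)
  LRU total faults: 9
--- Optimal ---
  step 0: ref 2 -> FAULT, frames=[2,-,-] (faults so far: 1)
  step 1: ref 1 -> FAULT, frames=[2,1,-] (faults so far: 2)
  step 2: ref 5 -> FAULT, frames=[2,1,5] (faults so far: 3)
  step 3: ref 4 -> FAULT, evict 5, frames=[2,1,4] (faults so far: 4)
  step 4: ref 2 -> HIT, frames=[2,1,4] (faults so far: 4)
  step 5: ref 6 -> FAULT, evict 4, frames=[2,1,6] (faults so far: 5)
  step 6: ref 1 -> HIT, frames=[2,1,6] (faults so far: 5)
  step 7: ref 1 -> HIT, frames=[2,1,6] (faults so far: 5)
  step 8: ref 3 -> FAULT, evict 6, frames=[2,1,3] (faults so far: 6)
  step 9: ref 1 -> HIT, frames=[2,1,3] (faults so far: 6)
  step 10: ref 2 -> HIT, frames=[2,1,3] (faults so far: 6)
  step 11: ref 1 -> HIT, frames=[2,1,3] (faults so far: 6)
  step 12: ref 1 -> HIT, frames=[2,1,3] (faults so far: 6)
  step 13: ref 1 -> HIT, frames=[2,1,3] (faults so far: 6)
  Optimal total faults: 6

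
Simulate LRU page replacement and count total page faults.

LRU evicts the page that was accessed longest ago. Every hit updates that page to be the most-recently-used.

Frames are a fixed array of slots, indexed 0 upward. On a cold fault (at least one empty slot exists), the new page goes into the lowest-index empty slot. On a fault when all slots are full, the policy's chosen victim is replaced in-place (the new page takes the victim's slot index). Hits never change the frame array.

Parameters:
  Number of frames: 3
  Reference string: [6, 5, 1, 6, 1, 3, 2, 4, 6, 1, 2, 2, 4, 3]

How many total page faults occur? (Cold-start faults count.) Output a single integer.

Answer: 11

Derivation:
Step 0: ref 6 → FAULT, frames=[6,-,-]
Step 1: ref 5 → FAULT, frames=[6,5,-]
Step 2: ref 1 → FAULT, frames=[6,5,1]
Step 3: ref 6 → HIT, frames=[6,5,1]
Step 4: ref 1 → HIT, frames=[6,5,1]
Step 5: ref 3 → FAULT (evict 5), frames=[6,3,1]
Step 6: ref 2 → FAULT (evict 6), frames=[2,3,1]
Step 7: ref 4 → FAULT (evict 1), frames=[2,3,4]
Step 8: ref 6 → FAULT (evict 3), frames=[2,6,4]
Step 9: ref 1 → FAULT (evict 2), frames=[1,6,4]
Step 10: ref 2 → FAULT (evict 4), frames=[1,6,2]
Step 11: ref 2 → HIT, frames=[1,6,2]
Step 12: ref 4 → FAULT (evict 6), frames=[1,4,2]
Step 13: ref 3 → FAULT (evict 1), frames=[3,4,2]
Total faults: 11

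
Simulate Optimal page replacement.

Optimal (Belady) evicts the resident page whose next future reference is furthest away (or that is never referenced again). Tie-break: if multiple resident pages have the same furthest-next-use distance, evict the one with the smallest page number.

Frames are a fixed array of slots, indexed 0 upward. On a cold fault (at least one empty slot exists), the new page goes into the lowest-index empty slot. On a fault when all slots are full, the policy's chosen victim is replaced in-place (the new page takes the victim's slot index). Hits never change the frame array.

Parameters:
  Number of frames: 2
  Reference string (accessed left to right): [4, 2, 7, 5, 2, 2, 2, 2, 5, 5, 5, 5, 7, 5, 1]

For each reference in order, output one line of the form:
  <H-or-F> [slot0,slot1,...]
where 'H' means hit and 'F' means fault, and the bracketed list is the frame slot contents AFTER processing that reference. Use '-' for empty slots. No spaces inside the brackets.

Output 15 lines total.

F [4,-]
F [4,2]
F [7,2]
F [5,2]
H [5,2]
H [5,2]
H [5,2]
H [5,2]
H [5,2]
H [5,2]
H [5,2]
H [5,2]
F [5,7]
H [5,7]
F [1,7]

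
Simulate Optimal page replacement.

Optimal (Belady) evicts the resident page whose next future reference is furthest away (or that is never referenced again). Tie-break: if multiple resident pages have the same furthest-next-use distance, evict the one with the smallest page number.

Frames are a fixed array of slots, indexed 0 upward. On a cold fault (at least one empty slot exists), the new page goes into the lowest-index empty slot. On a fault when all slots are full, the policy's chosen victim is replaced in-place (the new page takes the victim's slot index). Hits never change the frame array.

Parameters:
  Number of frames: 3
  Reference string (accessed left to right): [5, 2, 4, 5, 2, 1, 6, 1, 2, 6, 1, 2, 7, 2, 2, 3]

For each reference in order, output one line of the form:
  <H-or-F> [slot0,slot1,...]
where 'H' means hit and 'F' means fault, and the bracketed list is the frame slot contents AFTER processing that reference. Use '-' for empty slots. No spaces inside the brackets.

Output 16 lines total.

F [5,-,-]
F [5,2,-]
F [5,2,4]
H [5,2,4]
H [5,2,4]
F [5,2,1]
F [6,2,1]
H [6,2,1]
H [6,2,1]
H [6,2,1]
H [6,2,1]
H [6,2,1]
F [6,2,7]
H [6,2,7]
H [6,2,7]
F [6,3,7]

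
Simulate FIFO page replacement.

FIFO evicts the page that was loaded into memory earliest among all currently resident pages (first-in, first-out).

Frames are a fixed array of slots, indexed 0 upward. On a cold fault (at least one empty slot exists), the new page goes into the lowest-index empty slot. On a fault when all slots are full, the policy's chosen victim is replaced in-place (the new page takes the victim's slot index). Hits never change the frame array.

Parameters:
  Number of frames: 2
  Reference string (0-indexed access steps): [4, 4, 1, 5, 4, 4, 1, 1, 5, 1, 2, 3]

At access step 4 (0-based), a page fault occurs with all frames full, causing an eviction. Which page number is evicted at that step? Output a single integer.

Answer: 1

Derivation:
Step 0: ref 4 -> FAULT, frames=[4,-]
Step 1: ref 4 -> HIT, frames=[4,-]
Step 2: ref 1 -> FAULT, frames=[4,1]
Step 3: ref 5 -> FAULT, evict 4, frames=[5,1]
Step 4: ref 4 -> FAULT, evict 1, frames=[5,4]
At step 4: evicted page 1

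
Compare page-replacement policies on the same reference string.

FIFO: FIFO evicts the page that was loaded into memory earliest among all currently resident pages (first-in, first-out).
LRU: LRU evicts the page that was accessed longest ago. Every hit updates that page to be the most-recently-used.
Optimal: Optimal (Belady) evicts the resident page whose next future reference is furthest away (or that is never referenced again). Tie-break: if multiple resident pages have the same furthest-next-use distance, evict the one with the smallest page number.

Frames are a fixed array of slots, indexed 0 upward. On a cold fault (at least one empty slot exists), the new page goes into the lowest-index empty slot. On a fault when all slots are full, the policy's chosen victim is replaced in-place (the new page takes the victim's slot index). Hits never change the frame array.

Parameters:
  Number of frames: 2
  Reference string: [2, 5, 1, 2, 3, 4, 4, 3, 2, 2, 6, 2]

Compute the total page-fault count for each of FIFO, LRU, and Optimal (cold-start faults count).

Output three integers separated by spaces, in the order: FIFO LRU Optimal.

--- FIFO ---
  step 0: ref 2 -> FAULT, frames=[2,-] (faults so far: 1)
  step 1: ref 5 -> FAULT, frames=[2,5] (faults so far: 2)
  step 2: ref 1 -> FAULT, evict 2, frames=[1,5] (faults so far: 3)
  step 3: ref 2 -> FAULT, evict 5, frames=[1,2] (faults so far: 4)
  step 4: ref 3 -> FAULT, evict 1, frames=[3,2] (faults so far: 5)
  step 5: ref 4 -> FAULT, evict 2, frames=[3,4] (faults so far: 6)
  step 6: ref 4 -> HIT, frames=[3,4] (faults so far: 6)
  step 7: ref 3 -> HIT, frames=[3,4] (faults so far: 6)
  step 8: ref 2 -> FAULT, evict 3, frames=[2,4] (faults so far: 7)
  step 9: ref 2 -> HIT, frames=[2,4] (faults so far: 7)
  step 10: ref 6 -> FAULT, evict 4, frames=[2,6] (faults so far: 8)
  step 11: ref 2 -> HIT, frames=[2,6] (faults so far: 8)
  FIFO total faults: 8
--- LRU ---
  step 0: ref 2 -> FAULT, frames=[2,-] (faults so far: 1)
  step 1: ref 5 -> FAULT, frames=[2,5] (faults so far: 2)
  step 2: ref 1 -> FAULT, evict 2, frames=[1,5] (faults so far: 3)
  step 3: ref 2 -> FAULT, evict 5, frames=[1,2] (faults so far: 4)
  step 4: ref 3 -> FAULT, evict 1, frames=[3,2] (faults so far: 5)
  step 5: ref 4 -> FAULT, evict 2, frames=[3,4] (faults so far: 6)
  step 6: ref 4 -> HIT, frames=[3,4] (faults so far: 6)
  step 7: ref 3 -> HIT, frames=[3,4] (faults so far: 6)
  step 8: ref 2 -> FAULT, evict 4, frames=[3,2] (faults so far: 7)
  step 9: ref 2 -> HIT, frames=[3,2] (faults so far: 7)
  step 10: ref 6 -> FAULT, evict 3, frames=[6,2] (faults so far: 8)
  step 11: ref 2 -> HIT, frames=[6,2] (faults so far: 8)
  LRU total faults: 8
--- Optimal ---
  step 0: ref 2 -> FAULT, frames=[2,-] (faults so far: 1)
  step 1: ref 5 -> FAULT, frames=[2,5] (faults so far: 2)
  step 2: ref 1 -> FAULT, evict 5, frames=[2,1] (faults so far: 3)
  step 3: ref 2 -> HIT, frames=[2,1] (faults so far: 3)
  step 4: ref 3 -> FAULT, evict 1, frames=[2,3] (faults so far: 4)
  step 5: ref 4 -> FAULT, evict 2, frames=[4,3] (faults so far: 5)
  step 6: ref 4 -> HIT, frames=[4,3] (faults so far: 5)
  step 7: ref 3 -> HIT, frames=[4,3] (faults so far: 5)
  step 8: ref 2 -> FAULT, evict 3, frames=[4,2] (faults so far: 6)
  step 9: ref 2 -> HIT, frames=[4,2] (faults so far: 6)
  step 10: ref 6 -> FAULT, evict 4, frames=[6,2] (faults so far: 7)
  step 11: ref 2 -> HIT, frames=[6,2] (faults so far: 7)
  Optimal total faults: 7

Answer: 8 8 7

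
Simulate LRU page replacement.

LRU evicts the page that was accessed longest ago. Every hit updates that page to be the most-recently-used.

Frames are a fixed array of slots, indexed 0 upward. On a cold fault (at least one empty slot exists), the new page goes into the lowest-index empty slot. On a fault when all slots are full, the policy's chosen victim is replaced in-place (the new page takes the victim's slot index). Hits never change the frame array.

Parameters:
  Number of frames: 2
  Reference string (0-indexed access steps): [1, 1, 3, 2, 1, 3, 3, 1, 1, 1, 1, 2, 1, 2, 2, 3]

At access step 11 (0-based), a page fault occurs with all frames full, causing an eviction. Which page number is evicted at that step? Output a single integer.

Answer: 3

Derivation:
Step 0: ref 1 -> FAULT, frames=[1,-]
Step 1: ref 1 -> HIT, frames=[1,-]
Step 2: ref 3 -> FAULT, frames=[1,3]
Step 3: ref 2 -> FAULT, evict 1, frames=[2,3]
Step 4: ref 1 -> FAULT, evict 3, frames=[2,1]
Step 5: ref 3 -> FAULT, evict 2, frames=[3,1]
Step 6: ref 3 -> HIT, frames=[3,1]
Step 7: ref 1 -> HIT, frames=[3,1]
Step 8: ref 1 -> HIT, frames=[3,1]
Step 9: ref 1 -> HIT, frames=[3,1]
Step 10: ref 1 -> HIT, frames=[3,1]
Step 11: ref 2 -> FAULT, evict 3, frames=[2,1]
At step 11: evicted page 3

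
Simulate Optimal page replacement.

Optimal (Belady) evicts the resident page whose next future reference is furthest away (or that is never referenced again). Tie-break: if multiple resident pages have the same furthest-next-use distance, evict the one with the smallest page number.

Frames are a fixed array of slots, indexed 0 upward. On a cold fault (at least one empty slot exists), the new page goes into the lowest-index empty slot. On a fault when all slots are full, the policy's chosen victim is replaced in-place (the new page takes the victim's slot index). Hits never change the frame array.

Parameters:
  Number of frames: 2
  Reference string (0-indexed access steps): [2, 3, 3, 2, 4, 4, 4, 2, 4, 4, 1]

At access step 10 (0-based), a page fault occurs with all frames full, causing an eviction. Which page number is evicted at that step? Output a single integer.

Step 0: ref 2 -> FAULT, frames=[2,-]
Step 1: ref 3 -> FAULT, frames=[2,3]
Step 2: ref 3 -> HIT, frames=[2,3]
Step 3: ref 2 -> HIT, frames=[2,3]
Step 4: ref 4 -> FAULT, evict 3, frames=[2,4]
Step 5: ref 4 -> HIT, frames=[2,4]
Step 6: ref 4 -> HIT, frames=[2,4]
Step 7: ref 2 -> HIT, frames=[2,4]
Step 8: ref 4 -> HIT, frames=[2,4]
Step 9: ref 4 -> HIT, frames=[2,4]
Step 10: ref 1 -> FAULT, evict 2, frames=[1,4]
At step 10: evicted page 2

Answer: 2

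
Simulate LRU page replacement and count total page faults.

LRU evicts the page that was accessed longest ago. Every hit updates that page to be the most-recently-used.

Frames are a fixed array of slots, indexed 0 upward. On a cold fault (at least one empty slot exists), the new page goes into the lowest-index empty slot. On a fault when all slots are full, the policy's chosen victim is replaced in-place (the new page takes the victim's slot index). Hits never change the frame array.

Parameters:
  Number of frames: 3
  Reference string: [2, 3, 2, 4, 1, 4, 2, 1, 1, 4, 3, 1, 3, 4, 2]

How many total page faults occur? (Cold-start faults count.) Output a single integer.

Step 0: ref 2 → FAULT, frames=[2,-,-]
Step 1: ref 3 → FAULT, frames=[2,3,-]
Step 2: ref 2 → HIT, frames=[2,3,-]
Step 3: ref 4 → FAULT, frames=[2,3,4]
Step 4: ref 1 → FAULT (evict 3), frames=[2,1,4]
Step 5: ref 4 → HIT, frames=[2,1,4]
Step 6: ref 2 → HIT, frames=[2,1,4]
Step 7: ref 1 → HIT, frames=[2,1,4]
Step 8: ref 1 → HIT, frames=[2,1,4]
Step 9: ref 4 → HIT, frames=[2,1,4]
Step 10: ref 3 → FAULT (evict 2), frames=[3,1,4]
Step 11: ref 1 → HIT, frames=[3,1,4]
Step 12: ref 3 → HIT, frames=[3,1,4]
Step 13: ref 4 → HIT, frames=[3,1,4]
Step 14: ref 2 → FAULT (evict 1), frames=[3,2,4]
Total faults: 6

Answer: 6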